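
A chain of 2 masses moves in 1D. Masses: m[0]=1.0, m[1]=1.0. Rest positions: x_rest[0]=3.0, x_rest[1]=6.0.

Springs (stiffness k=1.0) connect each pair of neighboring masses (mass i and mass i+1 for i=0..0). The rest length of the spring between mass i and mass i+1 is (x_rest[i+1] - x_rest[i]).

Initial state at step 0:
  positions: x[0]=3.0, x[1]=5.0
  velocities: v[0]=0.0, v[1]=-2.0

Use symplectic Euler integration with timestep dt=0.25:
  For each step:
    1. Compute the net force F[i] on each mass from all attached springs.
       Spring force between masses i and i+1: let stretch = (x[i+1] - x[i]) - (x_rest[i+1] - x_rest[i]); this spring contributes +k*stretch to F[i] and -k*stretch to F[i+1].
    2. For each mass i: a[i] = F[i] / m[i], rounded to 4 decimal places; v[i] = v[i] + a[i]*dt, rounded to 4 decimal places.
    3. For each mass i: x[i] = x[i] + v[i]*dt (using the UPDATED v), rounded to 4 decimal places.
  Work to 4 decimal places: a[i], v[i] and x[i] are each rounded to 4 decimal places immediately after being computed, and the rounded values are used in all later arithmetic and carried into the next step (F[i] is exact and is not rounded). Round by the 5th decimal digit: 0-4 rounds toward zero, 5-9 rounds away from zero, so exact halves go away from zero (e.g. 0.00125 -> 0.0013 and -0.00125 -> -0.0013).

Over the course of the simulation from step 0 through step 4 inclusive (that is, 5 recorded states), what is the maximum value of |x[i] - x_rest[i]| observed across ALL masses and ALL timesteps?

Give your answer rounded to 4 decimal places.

Step 0: x=[3.0000 5.0000] v=[0.0000 -2.0000]
Step 1: x=[2.9375 4.5625] v=[-0.2500 -1.7500]
Step 2: x=[2.7891 4.2109] v=[-0.5938 -1.4063]
Step 3: x=[2.5420 3.9580] v=[-0.9884 -1.0118]
Step 4: x=[2.1959 3.8041] v=[-1.3844 -0.6158]
Max displacement = 2.1959

Answer: 2.1959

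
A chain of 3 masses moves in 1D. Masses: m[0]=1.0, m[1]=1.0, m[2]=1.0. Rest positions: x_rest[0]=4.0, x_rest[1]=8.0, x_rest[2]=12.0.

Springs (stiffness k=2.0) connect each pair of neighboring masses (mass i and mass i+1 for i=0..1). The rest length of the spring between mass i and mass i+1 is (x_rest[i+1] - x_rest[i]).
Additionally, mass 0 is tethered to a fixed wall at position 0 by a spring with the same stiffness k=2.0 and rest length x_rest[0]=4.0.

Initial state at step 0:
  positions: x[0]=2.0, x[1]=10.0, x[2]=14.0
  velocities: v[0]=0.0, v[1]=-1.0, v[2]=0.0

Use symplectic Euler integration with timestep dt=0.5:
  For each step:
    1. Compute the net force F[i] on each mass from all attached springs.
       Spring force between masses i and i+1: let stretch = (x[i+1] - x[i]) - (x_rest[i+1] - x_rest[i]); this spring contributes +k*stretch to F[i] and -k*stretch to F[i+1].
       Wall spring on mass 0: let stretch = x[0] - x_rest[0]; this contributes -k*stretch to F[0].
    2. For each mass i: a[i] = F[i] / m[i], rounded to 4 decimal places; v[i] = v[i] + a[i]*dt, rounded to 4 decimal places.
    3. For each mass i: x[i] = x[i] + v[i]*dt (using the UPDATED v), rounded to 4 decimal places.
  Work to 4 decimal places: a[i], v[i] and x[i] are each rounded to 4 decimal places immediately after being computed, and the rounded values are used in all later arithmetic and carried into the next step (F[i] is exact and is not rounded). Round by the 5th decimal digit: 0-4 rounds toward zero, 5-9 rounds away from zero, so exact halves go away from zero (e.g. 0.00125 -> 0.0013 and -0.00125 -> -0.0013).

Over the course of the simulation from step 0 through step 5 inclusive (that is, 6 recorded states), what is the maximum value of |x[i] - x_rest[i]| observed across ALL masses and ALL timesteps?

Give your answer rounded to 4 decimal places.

Answer: 2.7500

Derivation:
Step 0: x=[2.0000 10.0000 14.0000] v=[0.0000 -1.0000 0.0000]
Step 1: x=[5.0000 7.5000 14.0000] v=[6.0000 -5.0000 0.0000]
Step 2: x=[6.7500 7.0000 12.7500] v=[3.5000 -1.0000 -2.5000]
Step 3: x=[5.2500 9.2500 10.6250] v=[-3.0000 4.5000 -4.2500]
Step 4: x=[3.1250 10.1875 9.8125] v=[-4.2500 1.8750 -1.6250]
Step 5: x=[2.9688 7.4063 11.1875] v=[-0.3125 -5.5625 2.7500]
Max displacement = 2.7500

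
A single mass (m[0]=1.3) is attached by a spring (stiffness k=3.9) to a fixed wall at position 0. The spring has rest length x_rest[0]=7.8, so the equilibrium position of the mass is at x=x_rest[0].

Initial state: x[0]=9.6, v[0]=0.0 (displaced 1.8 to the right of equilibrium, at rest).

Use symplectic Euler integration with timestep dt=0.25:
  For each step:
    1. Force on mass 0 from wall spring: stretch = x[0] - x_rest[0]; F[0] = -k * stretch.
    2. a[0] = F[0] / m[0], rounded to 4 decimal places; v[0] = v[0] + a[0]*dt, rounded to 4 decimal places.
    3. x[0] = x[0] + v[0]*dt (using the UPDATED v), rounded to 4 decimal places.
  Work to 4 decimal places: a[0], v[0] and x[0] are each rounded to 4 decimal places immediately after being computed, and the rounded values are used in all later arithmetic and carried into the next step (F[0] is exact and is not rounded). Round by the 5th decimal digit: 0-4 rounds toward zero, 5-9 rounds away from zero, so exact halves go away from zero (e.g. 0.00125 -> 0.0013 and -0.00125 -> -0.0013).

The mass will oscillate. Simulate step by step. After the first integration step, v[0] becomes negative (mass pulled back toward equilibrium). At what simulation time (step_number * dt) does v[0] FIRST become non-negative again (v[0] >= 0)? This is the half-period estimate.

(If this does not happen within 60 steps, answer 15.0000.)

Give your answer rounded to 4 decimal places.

Answer: 2.0000

Derivation:
Step 0: x=[9.6000] v=[0.0000]
Step 1: x=[9.2625] v=[-1.3500]
Step 2: x=[8.6508] v=[-2.4469]
Step 3: x=[7.8796] v=[-3.0850]
Step 4: x=[7.0934] v=[-3.1447]
Step 5: x=[6.4397] v=[-2.6148]
Step 6: x=[6.0411] v=[-1.5946]
Step 7: x=[5.9723] v=[-0.2754]
Step 8: x=[6.2462] v=[1.0954]
First v>=0 after going negative at step 8, time=2.0000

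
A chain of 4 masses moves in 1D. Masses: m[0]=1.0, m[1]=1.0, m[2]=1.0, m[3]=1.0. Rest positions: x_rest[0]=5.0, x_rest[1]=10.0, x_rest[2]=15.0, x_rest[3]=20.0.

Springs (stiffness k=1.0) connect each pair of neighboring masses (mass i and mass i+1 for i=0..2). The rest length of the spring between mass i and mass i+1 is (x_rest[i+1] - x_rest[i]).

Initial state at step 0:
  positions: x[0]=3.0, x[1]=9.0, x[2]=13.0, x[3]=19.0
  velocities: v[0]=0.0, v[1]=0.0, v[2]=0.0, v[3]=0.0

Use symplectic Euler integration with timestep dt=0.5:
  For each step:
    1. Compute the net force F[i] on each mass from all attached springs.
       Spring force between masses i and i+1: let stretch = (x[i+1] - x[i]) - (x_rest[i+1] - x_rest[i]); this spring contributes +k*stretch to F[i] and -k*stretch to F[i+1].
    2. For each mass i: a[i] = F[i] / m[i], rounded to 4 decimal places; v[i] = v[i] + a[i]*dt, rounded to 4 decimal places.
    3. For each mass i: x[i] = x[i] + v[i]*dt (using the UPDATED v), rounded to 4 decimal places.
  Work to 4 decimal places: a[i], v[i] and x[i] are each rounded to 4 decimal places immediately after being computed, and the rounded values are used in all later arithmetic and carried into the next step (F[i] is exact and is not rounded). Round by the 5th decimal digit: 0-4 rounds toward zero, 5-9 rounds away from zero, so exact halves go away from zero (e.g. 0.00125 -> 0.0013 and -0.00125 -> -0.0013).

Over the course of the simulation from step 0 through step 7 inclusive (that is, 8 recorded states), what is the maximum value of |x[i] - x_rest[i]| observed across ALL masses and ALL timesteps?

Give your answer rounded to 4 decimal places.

Answer: 2.2645

Derivation:
Step 0: x=[3.0000 9.0000 13.0000 19.0000] v=[0.0000 0.0000 0.0000 0.0000]
Step 1: x=[3.2500 8.5000 13.5000 18.7500] v=[0.5000 -1.0000 1.0000 -0.5000]
Step 2: x=[3.5625 7.9375 14.0625 18.4375] v=[0.6250 -1.1250 1.1250 -0.6250]
Step 3: x=[3.7188 7.8125 14.1875 18.2813] v=[0.3125 -0.2500 0.2500 -0.3125]
Step 4: x=[3.6485 8.2579 13.7422 18.3516] v=[-0.1407 0.8907 -0.8906 0.1406]
Step 5: x=[3.4805 8.9220 13.0782 18.5196] v=[-0.3360 1.3282 -1.3281 0.3359]
Step 6: x=[3.4229 9.2648 12.7355 18.5772] v=[-0.1153 0.6856 -0.6855 0.1152]
Step 7: x=[3.5758 9.0148 12.9855 18.4244] v=[0.3057 -0.5000 0.5000 -0.3057]
Max displacement = 2.2645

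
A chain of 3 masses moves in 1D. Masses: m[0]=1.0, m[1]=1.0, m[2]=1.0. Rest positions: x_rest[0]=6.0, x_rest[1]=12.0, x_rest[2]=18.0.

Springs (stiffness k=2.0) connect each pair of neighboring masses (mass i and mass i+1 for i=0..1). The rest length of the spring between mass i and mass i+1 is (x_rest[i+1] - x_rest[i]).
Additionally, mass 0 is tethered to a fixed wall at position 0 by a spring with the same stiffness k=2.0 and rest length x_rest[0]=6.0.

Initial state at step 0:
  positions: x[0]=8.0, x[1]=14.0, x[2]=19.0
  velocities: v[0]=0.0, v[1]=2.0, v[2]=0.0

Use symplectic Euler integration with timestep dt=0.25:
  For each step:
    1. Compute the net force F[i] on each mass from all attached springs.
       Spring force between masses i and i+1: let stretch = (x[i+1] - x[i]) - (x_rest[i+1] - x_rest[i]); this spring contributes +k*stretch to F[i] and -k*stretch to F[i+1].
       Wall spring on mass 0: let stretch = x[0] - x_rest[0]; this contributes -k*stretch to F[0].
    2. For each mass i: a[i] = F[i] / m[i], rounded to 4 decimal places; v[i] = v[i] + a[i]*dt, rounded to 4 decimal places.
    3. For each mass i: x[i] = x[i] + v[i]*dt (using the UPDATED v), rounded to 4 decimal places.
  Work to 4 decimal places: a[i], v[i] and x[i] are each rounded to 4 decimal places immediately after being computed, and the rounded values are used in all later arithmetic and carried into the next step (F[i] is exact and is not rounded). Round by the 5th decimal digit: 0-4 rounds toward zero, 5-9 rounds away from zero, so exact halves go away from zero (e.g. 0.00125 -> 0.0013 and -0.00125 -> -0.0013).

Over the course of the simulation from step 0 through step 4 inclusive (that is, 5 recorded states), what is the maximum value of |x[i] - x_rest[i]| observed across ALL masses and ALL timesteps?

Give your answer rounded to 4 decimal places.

Answer: 2.5156

Derivation:
Step 0: x=[8.0000 14.0000 19.0000] v=[0.0000 2.0000 0.0000]
Step 1: x=[7.7500 14.3750 19.1250] v=[-1.0000 1.5000 0.5000]
Step 2: x=[7.3594 14.5156 19.4063] v=[-1.5625 0.5625 1.1250]
Step 3: x=[6.9434 14.3730 19.8262] v=[-1.6641 -0.5703 1.6797]
Step 4: x=[6.5882 13.9834 20.3145] v=[-1.4210 -1.5585 1.9531]
Max displacement = 2.5156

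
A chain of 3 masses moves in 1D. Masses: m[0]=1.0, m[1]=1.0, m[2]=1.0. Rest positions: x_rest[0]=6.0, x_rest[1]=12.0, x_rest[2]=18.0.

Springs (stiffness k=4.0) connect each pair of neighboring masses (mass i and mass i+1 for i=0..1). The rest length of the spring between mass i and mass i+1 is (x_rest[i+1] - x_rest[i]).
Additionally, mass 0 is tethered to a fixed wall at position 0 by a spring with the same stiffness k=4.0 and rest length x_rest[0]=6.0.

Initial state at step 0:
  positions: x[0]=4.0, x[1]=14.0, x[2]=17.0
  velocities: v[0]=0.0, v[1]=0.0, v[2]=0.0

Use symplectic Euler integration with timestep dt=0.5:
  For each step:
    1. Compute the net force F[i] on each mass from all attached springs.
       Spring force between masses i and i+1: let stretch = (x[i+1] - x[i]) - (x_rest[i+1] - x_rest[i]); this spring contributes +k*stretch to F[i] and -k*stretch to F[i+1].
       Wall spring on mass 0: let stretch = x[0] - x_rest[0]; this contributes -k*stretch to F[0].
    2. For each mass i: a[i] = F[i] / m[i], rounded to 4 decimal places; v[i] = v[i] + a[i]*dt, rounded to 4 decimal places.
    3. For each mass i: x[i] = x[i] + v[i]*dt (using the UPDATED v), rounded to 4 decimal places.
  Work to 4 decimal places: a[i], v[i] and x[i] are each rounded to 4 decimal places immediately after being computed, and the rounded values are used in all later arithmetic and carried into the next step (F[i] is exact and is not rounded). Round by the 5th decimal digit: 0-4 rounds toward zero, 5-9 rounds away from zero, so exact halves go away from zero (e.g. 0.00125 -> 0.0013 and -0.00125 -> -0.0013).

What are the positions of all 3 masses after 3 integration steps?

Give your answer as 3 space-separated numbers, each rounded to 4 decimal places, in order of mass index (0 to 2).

Answer: 6.0000 12.0000 18.0000

Derivation:
Step 0: x=[4.0000 14.0000 17.0000] v=[0.0000 0.0000 0.0000]
Step 1: x=[10.0000 7.0000 20.0000] v=[12.0000 -14.0000 6.0000]
Step 2: x=[3.0000 16.0000 16.0000] v=[-14.0000 18.0000 -8.0000]
Step 3: x=[6.0000 12.0000 18.0000] v=[6.0000 -8.0000 4.0000]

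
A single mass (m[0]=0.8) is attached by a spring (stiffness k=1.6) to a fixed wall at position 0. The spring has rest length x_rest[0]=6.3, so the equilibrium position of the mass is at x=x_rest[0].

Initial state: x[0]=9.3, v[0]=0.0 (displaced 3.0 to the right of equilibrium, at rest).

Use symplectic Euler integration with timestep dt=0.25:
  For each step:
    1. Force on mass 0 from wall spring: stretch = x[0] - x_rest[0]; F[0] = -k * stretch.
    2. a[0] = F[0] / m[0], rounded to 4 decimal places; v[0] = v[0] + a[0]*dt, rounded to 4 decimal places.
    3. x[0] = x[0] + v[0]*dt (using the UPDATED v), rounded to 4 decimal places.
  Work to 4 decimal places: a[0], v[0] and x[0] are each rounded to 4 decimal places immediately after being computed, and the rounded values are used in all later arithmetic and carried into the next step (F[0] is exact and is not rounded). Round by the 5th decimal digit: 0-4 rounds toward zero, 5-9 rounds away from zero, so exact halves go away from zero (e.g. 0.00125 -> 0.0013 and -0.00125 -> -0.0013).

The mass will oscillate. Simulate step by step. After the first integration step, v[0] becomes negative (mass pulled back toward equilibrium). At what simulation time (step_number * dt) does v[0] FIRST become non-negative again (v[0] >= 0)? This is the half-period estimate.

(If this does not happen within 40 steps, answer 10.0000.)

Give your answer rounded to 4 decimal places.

Answer: 2.2500

Derivation:
Step 0: x=[9.3000] v=[0.0000]
Step 1: x=[8.9250] v=[-1.5000]
Step 2: x=[8.2219] v=[-2.8125]
Step 3: x=[7.2785] v=[-3.7735]
Step 4: x=[6.2128] v=[-4.2628]
Step 5: x=[5.1580] v=[-4.2192]
Step 6: x=[4.2460] v=[-3.6482]
Step 7: x=[3.5907] v=[-2.6212]
Step 8: x=[3.2741] v=[-1.2666]
Step 9: x=[3.3357] v=[0.2464]
First v>=0 after going negative at step 9, time=2.2500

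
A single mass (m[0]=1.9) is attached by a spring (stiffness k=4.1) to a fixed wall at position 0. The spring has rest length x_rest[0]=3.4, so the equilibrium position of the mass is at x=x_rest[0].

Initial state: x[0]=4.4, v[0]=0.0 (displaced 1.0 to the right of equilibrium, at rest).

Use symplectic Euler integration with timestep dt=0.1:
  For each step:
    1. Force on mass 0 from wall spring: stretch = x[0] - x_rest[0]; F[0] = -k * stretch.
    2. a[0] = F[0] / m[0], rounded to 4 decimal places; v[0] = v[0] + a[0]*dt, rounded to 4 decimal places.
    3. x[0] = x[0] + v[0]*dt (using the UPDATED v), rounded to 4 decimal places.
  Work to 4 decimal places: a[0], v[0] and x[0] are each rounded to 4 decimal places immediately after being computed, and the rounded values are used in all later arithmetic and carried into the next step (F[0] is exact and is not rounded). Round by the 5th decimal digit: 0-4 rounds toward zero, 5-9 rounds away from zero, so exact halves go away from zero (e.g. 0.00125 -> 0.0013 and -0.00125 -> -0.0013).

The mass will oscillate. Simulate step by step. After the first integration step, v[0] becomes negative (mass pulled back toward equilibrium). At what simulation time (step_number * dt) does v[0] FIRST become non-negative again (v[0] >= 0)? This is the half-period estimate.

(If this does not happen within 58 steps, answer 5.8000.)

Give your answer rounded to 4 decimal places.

Answer: 2.2000

Derivation:
Step 0: x=[4.4000] v=[0.0000]
Step 1: x=[4.3784] v=[-0.2158]
Step 2: x=[4.3357] v=[-0.4269]
Step 3: x=[4.2728] v=[-0.6288]
Step 4: x=[4.1911] v=[-0.8171]
Step 5: x=[4.0923] v=[-0.9878]
Step 6: x=[3.9786] v=[-1.1372]
Step 7: x=[3.8524] v=[-1.2621]
Step 8: x=[3.7164] v=[-1.3597]
Step 9: x=[3.5736] v=[-1.4280]
Step 10: x=[3.4271] v=[-1.4655]
Step 11: x=[3.2800] v=[-1.4714]
Step 12: x=[3.1355] v=[-1.4455]
Step 13: x=[2.9967] v=[-1.3884]
Step 14: x=[2.8666] v=[-1.3014]
Step 15: x=[2.7480] v=[-1.1863]
Step 16: x=[2.6434] v=[-1.0456]
Step 17: x=[2.5552] v=[-0.8823]
Step 18: x=[2.4852] v=[-0.7000]
Step 19: x=[2.4349] v=[-0.5026]
Step 20: x=[2.4055] v=[-0.2943]
Step 21: x=[2.3975] v=[-0.0797]
Step 22: x=[2.4112] v=[0.1366]
First v>=0 after going negative at step 22, time=2.2000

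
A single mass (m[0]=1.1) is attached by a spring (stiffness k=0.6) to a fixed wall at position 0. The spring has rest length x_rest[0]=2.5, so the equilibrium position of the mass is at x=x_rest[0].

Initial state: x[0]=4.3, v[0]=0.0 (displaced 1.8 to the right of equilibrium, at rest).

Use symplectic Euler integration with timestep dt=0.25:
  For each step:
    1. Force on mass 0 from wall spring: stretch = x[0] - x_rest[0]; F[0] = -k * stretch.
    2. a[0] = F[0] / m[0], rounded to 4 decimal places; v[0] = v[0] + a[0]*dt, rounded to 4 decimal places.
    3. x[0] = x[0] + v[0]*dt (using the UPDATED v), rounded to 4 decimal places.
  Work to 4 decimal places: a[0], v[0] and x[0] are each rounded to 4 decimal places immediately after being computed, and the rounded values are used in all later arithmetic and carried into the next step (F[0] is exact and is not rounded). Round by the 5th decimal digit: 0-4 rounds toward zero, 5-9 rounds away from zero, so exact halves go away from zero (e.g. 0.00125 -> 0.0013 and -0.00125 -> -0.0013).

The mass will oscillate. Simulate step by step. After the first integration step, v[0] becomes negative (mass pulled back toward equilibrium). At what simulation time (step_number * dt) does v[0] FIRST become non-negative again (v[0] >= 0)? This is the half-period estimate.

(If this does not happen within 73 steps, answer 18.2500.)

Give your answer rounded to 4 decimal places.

Step 0: x=[4.3000] v=[0.0000]
Step 1: x=[4.2386] v=[-0.2455]
Step 2: x=[4.1180] v=[-0.4826]
Step 3: x=[3.9422] v=[-0.7032]
Step 4: x=[3.7172] v=[-0.8999]
Step 5: x=[3.4507] v=[-1.0659]
Step 6: x=[3.1518] v=[-1.1956]
Step 7: x=[2.8307] v=[-1.2845]
Step 8: x=[2.4983] v=[-1.3296]
Step 9: x=[2.1660] v=[-1.3294]
Step 10: x=[1.8450] v=[-1.2839]
Step 11: x=[1.5464] v=[-1.1946]
Step 12: x=[1.2803] v=[-1.0646]
Step 13: x=[1.0557] v=[-0.8983]
Step 14: x=[0.8804] v=[-0.7014]
Step 15: x=[0.7603] v=[-0.4806]
Step 16: x=[0.6995] v=[-0.2434]
Step 17: x=[0.7000] v=[0.0021]
First v>=0 after going negative at step 17, time=4.2500

Answer: 4.2500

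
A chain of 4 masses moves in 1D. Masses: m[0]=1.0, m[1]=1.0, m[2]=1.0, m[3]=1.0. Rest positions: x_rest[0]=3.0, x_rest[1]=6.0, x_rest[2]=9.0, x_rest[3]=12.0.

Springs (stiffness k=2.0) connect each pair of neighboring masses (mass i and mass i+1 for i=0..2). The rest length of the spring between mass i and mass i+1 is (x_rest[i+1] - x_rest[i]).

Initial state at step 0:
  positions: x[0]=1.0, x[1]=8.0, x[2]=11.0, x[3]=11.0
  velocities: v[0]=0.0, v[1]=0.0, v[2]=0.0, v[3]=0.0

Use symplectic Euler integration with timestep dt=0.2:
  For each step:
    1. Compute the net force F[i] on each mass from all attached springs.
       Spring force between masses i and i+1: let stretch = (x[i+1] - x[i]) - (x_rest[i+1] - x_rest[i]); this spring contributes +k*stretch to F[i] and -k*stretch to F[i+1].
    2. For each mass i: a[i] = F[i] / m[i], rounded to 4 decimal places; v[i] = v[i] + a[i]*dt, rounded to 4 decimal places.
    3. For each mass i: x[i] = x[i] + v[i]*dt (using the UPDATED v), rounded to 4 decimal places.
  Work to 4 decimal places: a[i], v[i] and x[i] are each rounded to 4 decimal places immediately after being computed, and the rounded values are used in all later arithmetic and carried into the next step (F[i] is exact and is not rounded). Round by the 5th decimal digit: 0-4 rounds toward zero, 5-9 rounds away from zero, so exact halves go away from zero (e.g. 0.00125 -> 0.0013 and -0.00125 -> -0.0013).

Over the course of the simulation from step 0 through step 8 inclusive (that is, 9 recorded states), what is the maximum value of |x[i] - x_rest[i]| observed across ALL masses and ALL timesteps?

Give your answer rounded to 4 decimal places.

Answer: 2.0985

Derivation:
Step 0: x=[1.0000 8.0000 11.0000 11.0000] v=[0.0000 0.0000 0.0000 0.0000]
Step 1: x=[1.3200 7.6800 10.7600 11.2400] v=[1.6000 -1.6000 -1.2000 1.2000]
Step 2: x=[1.9088 7.0976 10.3120 11.6816] v=[2.9440 -2.9120 -2.2400 2.2080]
Step 3: x=[2.6727 6.3572 9.7164 12.2536] v=[3.8195 -3.7018 -2.9779 2.8602]
Step 4: x=[3.4914 5.5908 9.0551 12.8627] v=[4.0933 -3.8319 -3.3067 3.0453]
Step 5: x=[4.2380 4.9336 8.4212 13.4072] v=[3.7331 -3.2859 -3.1694 2.7223]
Step 6: x=[4.8003 4.4998 7.9072 13.7928] v=[2.8113 -2.1691 -2.5700 1.9279]
Step 7: x=[5.0985 4.3626 7.5915 13.9475] v=[1.4911 -0.6859 -1.5787 0.7737]
Step 8: x=[5.0978 4.5426 7.5259 13.8338] v=[-0.0033 0.9000 -0.3279 -0.5687]
Max displacement = 2.0985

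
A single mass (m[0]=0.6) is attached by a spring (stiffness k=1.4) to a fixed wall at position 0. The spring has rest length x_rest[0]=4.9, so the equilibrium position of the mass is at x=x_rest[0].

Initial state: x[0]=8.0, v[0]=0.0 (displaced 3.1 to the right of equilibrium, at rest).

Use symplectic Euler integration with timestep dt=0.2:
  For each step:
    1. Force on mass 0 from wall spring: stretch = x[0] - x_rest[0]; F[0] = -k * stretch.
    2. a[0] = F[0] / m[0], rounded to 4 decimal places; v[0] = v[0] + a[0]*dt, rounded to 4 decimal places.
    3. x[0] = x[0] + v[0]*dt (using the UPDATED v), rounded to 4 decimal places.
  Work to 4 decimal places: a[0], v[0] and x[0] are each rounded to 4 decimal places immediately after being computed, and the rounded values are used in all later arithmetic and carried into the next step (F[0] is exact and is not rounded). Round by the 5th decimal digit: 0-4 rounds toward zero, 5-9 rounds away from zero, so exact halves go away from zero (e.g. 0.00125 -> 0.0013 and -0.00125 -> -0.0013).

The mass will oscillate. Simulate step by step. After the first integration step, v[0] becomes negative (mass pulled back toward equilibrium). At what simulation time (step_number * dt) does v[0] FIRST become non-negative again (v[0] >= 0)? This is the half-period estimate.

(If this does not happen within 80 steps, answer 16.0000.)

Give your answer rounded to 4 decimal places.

Step 0: x=[8.0000] v=[0.0000]
Step 1: x=[7.7107] v=[-1.4467]
Step 2: x=[7.1590] v=[-2.7584]
Step 3: x=[6.3965] v=[-3.8126]
Step 4: x=[5.4943] v=[-4.5110]
Step 5: x=[4.5366] v=[-4.7883]
Step 6: x=[3.6129] v=[-4.6187]
Step 7: x=[2.8093] v=[-4.0181]
Step 8: x=[2.2008] v=[-3.0424]
Step 9: x=[1.8442] v=[-1.7828]
Step 10: x=[1.7728] v=[-0.3568]
Step 11: x=[1.9933] v=[1.1026]
First v>=0 after going negative at step 11, time=2.2000

Answer: 2.2000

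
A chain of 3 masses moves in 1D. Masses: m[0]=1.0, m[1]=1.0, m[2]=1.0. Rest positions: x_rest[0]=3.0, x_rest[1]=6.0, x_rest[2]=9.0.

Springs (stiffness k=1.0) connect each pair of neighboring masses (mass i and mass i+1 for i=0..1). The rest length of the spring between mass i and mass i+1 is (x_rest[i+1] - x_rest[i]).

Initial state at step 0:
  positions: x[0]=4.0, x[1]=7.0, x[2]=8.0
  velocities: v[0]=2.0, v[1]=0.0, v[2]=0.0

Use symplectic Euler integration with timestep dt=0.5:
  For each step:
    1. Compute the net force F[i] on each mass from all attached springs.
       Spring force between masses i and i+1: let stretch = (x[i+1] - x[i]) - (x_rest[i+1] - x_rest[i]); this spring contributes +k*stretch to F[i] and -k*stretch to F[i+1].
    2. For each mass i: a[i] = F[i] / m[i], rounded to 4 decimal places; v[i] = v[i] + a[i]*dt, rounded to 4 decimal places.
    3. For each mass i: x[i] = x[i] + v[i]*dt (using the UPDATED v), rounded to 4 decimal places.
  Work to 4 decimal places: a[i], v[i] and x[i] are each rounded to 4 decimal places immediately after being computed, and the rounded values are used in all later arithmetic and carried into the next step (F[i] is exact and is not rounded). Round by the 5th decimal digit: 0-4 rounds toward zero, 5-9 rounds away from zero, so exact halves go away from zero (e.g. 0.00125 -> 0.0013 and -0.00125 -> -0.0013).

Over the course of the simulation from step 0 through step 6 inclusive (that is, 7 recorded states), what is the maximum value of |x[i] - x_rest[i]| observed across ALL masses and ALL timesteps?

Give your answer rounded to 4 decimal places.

Answer: 3.3327

Derivation:
Step 0: x=[4.0000 7.0000 8.0000] v=[2.0000 0.0000 0.0000]
Step 1: x=[5.0000 6.5000 8.5000] v=[2.0000 -1.0000 1.0000]
Step 2: x=[5.6250 6.1250 9.2500] v=[1.2500 -0.7500 1.5000]
Step 3: x=[5.6250 6.4063 9.9688] v=[0.0000 0.5625 1.4375]
Step 4: x=[5.0703 7.3829 10.5470] v=[-1.1094 1.9531 1.1563]
Step 5: x=[4.3438 8.5724 11.0842] v=[-1.4531 2.3789 1.0743]
Step 6: x=[3.9244 9.3327 11.7434] v=[-0.8388 1.5205 1.3184]
Max displacement = 3.3327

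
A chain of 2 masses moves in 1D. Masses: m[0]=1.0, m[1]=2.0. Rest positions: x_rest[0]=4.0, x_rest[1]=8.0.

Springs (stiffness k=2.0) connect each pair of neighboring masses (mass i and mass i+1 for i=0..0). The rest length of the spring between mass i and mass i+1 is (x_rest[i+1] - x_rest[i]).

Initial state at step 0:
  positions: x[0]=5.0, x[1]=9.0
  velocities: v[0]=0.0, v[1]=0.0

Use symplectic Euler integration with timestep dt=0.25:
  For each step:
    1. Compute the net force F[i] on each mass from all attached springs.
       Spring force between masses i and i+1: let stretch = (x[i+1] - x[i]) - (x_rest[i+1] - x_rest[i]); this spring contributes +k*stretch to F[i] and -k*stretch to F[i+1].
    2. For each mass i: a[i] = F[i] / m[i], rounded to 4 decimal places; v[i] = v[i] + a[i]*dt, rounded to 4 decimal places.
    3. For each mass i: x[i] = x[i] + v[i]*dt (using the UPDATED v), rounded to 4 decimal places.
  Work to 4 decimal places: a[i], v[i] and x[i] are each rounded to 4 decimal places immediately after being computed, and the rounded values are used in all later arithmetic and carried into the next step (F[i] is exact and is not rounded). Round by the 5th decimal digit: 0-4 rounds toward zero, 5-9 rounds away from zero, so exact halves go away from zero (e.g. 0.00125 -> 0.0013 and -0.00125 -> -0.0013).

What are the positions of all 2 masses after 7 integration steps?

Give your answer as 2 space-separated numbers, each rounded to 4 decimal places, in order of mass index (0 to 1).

Answer: 5.0000 9.0000

Derivation:
Step 0: x=[5.0000 9.0000] v=[0.0000 0.0000]
Step 1: x=[5.0000 9.0000] v=[0.0000 0.0000]
Step 2: x=[5.0000 9.0000] v=[0.0000 0.0000]
Step 3: x=[5.0000 9.0000] v=[0.0000 0.0000]
Step 4: x=[5.0000 9.0000] v=[0.0000 0.0000]
Step 5: x=[5.0000 9.0000] v=[0.0000 0.0000]
Step 6: x=[5.0000 9.0000] v=[0.0000 0.0000]
Step 7: x=[5.0000 9.0000] v=[0.0000 0.0000]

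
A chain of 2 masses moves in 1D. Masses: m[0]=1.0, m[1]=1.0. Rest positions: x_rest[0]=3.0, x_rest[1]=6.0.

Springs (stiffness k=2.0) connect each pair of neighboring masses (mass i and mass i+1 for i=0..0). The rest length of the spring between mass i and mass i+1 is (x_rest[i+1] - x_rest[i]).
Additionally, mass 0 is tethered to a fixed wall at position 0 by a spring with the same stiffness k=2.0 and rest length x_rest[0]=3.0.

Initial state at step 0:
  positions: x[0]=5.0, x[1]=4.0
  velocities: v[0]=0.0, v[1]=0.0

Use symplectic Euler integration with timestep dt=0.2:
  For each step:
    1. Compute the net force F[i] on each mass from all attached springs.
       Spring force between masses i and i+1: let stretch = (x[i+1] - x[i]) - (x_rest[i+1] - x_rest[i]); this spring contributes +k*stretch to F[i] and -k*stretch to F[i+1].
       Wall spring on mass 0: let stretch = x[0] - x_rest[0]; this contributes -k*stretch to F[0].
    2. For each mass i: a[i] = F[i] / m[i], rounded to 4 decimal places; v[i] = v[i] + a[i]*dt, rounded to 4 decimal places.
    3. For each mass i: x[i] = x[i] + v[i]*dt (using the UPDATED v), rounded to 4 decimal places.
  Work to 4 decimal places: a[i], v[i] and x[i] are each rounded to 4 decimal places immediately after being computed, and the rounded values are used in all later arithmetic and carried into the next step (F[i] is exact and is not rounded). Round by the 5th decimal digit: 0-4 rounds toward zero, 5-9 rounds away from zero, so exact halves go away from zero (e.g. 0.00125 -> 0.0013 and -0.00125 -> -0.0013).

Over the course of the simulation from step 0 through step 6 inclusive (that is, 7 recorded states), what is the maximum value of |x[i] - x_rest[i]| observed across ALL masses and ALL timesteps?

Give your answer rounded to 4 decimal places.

Answer: 2.5258

Derivation:
Step 0: x=[5.0000 4.0000] v=[0.0000 0.0000]
Step 1: x=[4.5200 4.3200] v=[-2.4000 1.6000]
Step 2: x=[3.6624 4.8960] v=[-4.2880 2.8800]
Step 3: x=[2.6105 5.6133] v=[-5.2595 3.5866]
Step 4: x=[1.5900 6.3304] v=[-5.1026 3.5855]
Step 5: x=[0.8215 6.9083] v=[-3.8424 2.8893]
Step 6: x=[0.4742 7.2392] v=[-1.7363 1.6546]
Max displacement = 2.5258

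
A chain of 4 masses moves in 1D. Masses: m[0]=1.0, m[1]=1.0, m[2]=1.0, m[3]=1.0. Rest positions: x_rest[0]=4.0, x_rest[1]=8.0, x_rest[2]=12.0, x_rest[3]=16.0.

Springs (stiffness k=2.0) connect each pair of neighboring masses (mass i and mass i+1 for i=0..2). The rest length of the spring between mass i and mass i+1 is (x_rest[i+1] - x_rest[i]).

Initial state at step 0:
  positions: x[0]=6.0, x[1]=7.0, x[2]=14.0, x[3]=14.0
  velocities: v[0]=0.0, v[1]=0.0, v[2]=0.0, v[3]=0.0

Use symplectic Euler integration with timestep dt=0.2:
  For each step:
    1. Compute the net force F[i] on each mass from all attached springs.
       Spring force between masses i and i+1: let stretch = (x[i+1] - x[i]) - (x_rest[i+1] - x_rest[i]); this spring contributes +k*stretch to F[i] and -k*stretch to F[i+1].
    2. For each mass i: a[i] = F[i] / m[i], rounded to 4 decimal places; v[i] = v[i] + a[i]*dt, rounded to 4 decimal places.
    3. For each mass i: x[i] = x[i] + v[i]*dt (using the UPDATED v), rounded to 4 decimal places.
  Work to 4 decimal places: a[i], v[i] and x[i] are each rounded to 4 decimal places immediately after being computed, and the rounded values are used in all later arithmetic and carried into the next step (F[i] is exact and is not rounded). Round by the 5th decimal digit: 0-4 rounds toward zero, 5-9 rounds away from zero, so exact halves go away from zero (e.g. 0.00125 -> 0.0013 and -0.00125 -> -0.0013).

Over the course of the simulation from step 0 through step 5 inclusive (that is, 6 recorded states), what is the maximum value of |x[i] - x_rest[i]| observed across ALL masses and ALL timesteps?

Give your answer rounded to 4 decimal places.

Step 0: x=[6.0000 7.0000 14.0000 14.0000] v=[0.0000 0.0000 0.0000 0.0000]
Step 1: x=[5.7600 7.4800 13.4400 14.3200] v=[-1.2000 2.4000 -2.8000 1.6000]
Step 2: x=[5.3376 8.2992 12.4736 14.8896] v=[-2.1120 4.0960 -4.8320 2.8480]
Step 3: x=[4.8321 9.2154 11.3665 15.5859] v=[-2.5274 4.5811 -5.5354 3.4816]
Step 4: x=[4.3573 9.9530 10.4249 16.2647] v=[-2.3741 3.6882 -4.7081 3.3938]
Step 5: x=[4.0101 10.2807 9.9127 16.7963] v=[-1.7358 1.6387 -2.5609 2.6579]
Max displacement = 2.2807

Answer: 2.2807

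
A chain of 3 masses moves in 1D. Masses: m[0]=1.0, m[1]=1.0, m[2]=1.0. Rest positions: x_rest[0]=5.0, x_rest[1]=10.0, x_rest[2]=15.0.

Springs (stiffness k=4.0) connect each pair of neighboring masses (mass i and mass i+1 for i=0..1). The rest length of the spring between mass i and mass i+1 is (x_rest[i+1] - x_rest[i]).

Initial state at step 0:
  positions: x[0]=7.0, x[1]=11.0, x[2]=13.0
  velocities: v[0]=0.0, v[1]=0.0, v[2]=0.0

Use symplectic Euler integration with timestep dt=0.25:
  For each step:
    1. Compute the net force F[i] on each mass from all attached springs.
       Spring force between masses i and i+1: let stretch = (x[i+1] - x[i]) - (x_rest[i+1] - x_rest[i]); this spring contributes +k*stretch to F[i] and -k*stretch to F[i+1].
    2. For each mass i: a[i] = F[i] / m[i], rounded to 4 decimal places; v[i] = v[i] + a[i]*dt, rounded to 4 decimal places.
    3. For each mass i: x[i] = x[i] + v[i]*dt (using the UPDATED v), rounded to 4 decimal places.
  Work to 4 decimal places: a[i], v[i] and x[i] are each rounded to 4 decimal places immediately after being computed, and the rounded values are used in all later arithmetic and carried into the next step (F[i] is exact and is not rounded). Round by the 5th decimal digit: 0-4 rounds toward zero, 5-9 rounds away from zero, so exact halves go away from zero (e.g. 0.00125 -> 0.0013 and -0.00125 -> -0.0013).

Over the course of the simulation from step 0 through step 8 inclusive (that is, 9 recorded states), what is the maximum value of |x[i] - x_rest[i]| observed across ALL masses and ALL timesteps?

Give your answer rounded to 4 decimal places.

Answer: 2.1866

Derivation:
Step 0: x=[7.0000 11.0000 13.0000] v=[0.0000 0.0000 0.0000]
Step 1: x=[6.7500 10.5000 13.7500] v=[-1.0000 -2.0000 3.0000]
Step 2: x=[6.1875 9.8750 14.9375] v=[-2.2500 -2.5000 4.7500]
Step 3: x=[5.2969 9.5938 16.1094] v=[-3.5625 -1.1250 4.6875]
Step 4: x=[4.2305 9.8672 16.9024] v=[-4.2656 1.0937 3.1719]
Step 5: x=[3.3233 10.4903 17.1866] v=[-3.6289 2.4922 1.1367]
Step 6: x=[2.9578 10.9957 17.0467] v=[-1.4619 2.0215 -0.5596]
Step 7: x=[3.3518 11.0044 16.6441] v=[1.5760 0.0346 -1.6106]
Step 8: x=[4.4090 10.5098 16.0815] v=[4.2286 -1.9783 -2.2503]
Max displacement = 2.1866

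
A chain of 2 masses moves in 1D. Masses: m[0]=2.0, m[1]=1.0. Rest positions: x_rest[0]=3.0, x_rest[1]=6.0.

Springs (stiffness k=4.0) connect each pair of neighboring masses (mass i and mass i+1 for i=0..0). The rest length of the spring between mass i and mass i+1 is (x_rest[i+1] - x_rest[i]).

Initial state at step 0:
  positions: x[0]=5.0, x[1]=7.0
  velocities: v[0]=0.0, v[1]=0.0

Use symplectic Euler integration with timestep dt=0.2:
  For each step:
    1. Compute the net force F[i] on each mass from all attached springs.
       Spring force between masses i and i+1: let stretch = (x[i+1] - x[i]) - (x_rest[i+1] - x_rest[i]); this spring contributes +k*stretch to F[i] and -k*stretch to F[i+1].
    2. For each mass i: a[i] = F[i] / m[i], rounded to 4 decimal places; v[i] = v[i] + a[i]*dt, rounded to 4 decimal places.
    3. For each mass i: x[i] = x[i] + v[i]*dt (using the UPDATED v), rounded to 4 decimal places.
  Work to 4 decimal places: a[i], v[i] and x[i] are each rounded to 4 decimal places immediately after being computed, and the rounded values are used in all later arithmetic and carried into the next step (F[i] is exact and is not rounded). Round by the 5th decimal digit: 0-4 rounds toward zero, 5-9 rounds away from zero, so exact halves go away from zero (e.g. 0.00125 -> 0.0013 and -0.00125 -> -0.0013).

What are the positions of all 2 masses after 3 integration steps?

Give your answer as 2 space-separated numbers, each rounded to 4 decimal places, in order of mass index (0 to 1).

Answer: 4.6114 7.7772

Derivation:
Step 0: x=[5.0000 7.0000] v=[0.0000 0.0000]
Step 1: x=[4.9200 7.1600] v=[-0.4000 0.8000]
Step 2: x=[4.7792 7.4416] v=[-0.7040 1.4080]
Step 3: x=[4.6114 7.7772] v=[-0.8390 1.6781]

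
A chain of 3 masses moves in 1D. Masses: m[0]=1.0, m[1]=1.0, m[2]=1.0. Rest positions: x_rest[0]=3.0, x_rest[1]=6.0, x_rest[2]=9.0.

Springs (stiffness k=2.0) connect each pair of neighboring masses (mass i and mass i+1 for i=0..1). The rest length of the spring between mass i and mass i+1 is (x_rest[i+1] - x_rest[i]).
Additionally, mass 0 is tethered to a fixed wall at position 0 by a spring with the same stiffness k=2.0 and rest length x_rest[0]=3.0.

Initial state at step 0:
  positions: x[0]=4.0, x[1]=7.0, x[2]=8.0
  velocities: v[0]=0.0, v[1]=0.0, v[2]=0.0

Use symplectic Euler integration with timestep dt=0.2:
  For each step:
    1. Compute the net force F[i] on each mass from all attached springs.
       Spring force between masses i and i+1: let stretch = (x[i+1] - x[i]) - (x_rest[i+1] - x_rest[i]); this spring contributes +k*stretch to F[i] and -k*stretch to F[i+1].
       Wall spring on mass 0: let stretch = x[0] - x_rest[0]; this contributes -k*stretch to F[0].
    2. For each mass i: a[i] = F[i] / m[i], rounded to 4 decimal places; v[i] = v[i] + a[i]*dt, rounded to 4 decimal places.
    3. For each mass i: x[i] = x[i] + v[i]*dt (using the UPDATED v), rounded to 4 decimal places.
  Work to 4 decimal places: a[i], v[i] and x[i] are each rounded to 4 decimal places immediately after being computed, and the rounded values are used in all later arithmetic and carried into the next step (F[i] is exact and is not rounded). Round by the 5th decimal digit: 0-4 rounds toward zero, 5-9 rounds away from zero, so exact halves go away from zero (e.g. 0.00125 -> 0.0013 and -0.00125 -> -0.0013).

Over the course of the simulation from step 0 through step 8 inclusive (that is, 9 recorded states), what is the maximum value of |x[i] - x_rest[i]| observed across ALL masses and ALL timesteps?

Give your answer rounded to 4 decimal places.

Step 0: x=[4.0000 7.0000 8.0000] v=[0.0000 0.0000 0.0000]
Step 1: x=[3.9200 6.8400 8.1600] v=[-0.4000 -0.8000 0.8000]
Step 2: x=[3.7600 6.5520 8.4544] v=[-0.8000 -1.4400 1.4720]
Step 3: x=[3.5226 6.1928 8.8366] v=[-1.1872 -1.7958 1.9110]
Step 4: x=[3.2170 5.8315 9.2473] v=[-1.5282 -1.8064 2.0535]
Step 5: x=[2.8632 5.5343 9.6247] v=[-1.7692 -1.4859 1.8872]
Step 6: x=[2.4940 5.3507 9.9149] v=[-1.8460 -0.9182 1.4510]
Step 7: x=[2.1538 5.3037 10.0800] v=[-1.7009 -0.2352 0.8253]
Step 8: x=[1.8933 5.3868 10.1030] v=[-1.3025 0.4154 0.1148]
Max displacement = 1.1067

Answer: 1.1067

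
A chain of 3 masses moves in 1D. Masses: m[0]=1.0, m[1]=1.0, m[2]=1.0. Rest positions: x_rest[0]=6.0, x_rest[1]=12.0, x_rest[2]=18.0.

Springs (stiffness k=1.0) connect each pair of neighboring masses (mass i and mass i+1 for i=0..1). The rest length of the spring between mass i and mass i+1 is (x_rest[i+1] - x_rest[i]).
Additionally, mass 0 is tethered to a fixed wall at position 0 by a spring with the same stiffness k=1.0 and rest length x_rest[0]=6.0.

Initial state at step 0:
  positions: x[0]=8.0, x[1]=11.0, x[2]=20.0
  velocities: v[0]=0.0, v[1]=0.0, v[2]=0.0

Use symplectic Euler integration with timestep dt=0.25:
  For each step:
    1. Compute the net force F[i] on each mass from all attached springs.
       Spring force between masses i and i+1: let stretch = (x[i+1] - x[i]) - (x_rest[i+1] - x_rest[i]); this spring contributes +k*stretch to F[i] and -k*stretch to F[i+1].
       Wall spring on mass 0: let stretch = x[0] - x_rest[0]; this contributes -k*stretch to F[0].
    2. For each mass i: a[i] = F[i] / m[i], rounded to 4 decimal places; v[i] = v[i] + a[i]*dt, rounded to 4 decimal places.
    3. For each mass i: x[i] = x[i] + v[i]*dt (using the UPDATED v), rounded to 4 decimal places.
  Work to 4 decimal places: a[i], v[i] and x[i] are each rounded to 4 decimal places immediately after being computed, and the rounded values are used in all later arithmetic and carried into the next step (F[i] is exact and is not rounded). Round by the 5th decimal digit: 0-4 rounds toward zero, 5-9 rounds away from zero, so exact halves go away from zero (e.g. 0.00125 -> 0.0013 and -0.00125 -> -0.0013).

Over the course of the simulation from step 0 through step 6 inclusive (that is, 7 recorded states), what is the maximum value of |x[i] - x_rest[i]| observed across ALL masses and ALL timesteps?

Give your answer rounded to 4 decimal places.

Step 0: x=[8.0000 11.0000 20.0000] v=[0.0000 0.0000 0.0000]
Step 1: x=[7.6875 11.3750 19.8125] v=[-1.2500 1.5000 -0.7500]
Step 2: x=[7.1250 12.0469 19.4727] v=[-2.2500 2.6875 -1.3594]
Step 3: x=[6.4248 12.8753 19.0437] v=[-2.8008 3.3135 -1.7159]
Step 4: x=[5.7262 13.6861 18.6042] v=[-2.7944 3.2430 -1.7580]
Step 5: x=[5.1672 14.3068 18.2323] v=[-2.2360 2.4826 -1.4875]
Step 6: x=[4.8565 14.6016 17.9901] v=[-1.2429 1.1791 -0.9689]
Max displacement = 2.6016

Answer: 2.6016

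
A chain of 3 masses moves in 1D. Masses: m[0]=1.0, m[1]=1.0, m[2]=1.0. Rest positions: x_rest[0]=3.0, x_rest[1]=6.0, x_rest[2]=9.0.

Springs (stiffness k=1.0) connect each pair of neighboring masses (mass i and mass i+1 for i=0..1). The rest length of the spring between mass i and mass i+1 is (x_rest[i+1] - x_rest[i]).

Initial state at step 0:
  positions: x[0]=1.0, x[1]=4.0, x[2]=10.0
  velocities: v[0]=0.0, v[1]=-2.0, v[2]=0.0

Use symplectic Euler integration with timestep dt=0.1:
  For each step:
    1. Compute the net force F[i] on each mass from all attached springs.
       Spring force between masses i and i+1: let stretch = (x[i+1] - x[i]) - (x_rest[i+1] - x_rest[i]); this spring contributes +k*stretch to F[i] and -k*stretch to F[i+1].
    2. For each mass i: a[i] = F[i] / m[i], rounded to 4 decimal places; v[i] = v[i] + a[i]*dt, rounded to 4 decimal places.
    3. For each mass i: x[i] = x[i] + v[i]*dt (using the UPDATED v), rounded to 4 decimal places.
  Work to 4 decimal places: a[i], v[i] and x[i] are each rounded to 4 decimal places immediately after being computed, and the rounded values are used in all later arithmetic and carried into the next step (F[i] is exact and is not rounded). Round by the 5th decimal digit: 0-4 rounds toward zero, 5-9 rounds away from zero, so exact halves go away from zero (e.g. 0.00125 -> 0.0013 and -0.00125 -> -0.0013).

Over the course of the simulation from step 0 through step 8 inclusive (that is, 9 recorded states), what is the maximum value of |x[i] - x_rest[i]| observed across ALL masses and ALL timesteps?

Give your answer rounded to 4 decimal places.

Step 0: x=[1.0000 4.0000 10.0000] v=[0.0000 -2.0000 0.0000]
Step 1: x=[1.0000 3.8300 9.9700] v=[0.0000 -1.7000 -0.3000]
Step 2: x=[0.9983 3.6931 9.9086] v=[-0.0170 -1.3690 -0.6140]
Step 3: x=[0.9936 3.5914 9.8150] v=[-0.0475 -1.0169 -0.9356]
Step 4: x=[0.9848 3.5260 9.6892] v=[-0.0877 -0.6543 -1.2580]
Step 5: x=[0.9714 3.4968 9.5318] v=[-0.1336 -0.2921 -1.5743]
Step 6: x=[0.9533 3.5027 9.3440] v=[-0.1811 0.0589 -1.8778]
Step 7: x=[0.9307 3.5415 9.1278] v=[-0.2262 0.3881 -2.1619]
Step 8: x=[0.9042 3.6101 8.8858] v=[-0.2651 0.6857 -2.4205]
Max displacement = 2.5032

Answer: 2.5032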